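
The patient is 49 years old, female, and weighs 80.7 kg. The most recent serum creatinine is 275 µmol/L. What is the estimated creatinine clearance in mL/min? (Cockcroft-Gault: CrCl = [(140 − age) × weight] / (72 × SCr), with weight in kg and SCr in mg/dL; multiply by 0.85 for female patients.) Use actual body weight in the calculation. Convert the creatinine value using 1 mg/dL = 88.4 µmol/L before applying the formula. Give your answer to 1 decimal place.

27.9 mL/min

SCr = 275 / 88.4 = 3.111 mg/dL
CrCl = (140 − 49) × 80.7 / (72 × 3.111) × 0.85 = 7343.7 / 223.99 × 0.85 ≈ 27.9 mL/min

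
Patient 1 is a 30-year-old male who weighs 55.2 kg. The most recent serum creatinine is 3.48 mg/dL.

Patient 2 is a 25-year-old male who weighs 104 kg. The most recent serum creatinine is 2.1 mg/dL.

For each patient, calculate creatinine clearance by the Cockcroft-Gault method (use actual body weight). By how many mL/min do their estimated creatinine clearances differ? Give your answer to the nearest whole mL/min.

55 mL/min

Patient 1: CrCl = (140 − 30) × 55.2 / (72 × 3.48) = 6072.0 / 250.56 ≈ 24.2 mL/min
Patient 2: CrCl = (140 − 25) × 104 / (72 × 2.1) = 11960.0 / 151.20 ≈ 79.1 mL/min
|24.2 − 79.1| = 54.9 mL/min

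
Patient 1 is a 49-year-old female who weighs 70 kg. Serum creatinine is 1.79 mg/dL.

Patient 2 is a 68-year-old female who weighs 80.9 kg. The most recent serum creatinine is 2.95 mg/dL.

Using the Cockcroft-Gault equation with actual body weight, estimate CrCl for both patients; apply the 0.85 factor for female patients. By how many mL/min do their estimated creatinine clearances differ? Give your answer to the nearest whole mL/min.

19 mL/min

Patient 1: CrCl = (140 − 49) × 70 / (72 × 1.79) × 0.85 = 6370.0 / 128.88 × 0.85 ≈ 42.0 mL/min
Patient 2: CrCl = (140 − 68) × 80.9 / (72 × 2.95) × 0.85 = 5824.8 / 212.40 × 0.85 ≈ 23.3 mL/min
|42.0 − 23.3| = 18.7 mL/min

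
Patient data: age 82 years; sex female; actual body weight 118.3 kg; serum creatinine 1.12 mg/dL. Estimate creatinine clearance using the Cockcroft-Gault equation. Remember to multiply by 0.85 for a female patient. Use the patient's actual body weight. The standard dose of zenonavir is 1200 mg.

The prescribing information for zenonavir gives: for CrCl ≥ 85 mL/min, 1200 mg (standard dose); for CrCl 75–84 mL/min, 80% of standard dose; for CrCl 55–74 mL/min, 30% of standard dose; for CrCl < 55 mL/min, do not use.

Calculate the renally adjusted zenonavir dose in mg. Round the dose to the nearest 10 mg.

CrCl = (140 − 82) × 118.3 / (72 × 1.12) × 0.85 = 6861.4 / 80.64 × 0.85 ≈ 72.3 mL/min
CrCl ≈ 72 mL/min → bracket 55–74 mL/min.
30% of 1200 mg = 360 mg

360 mg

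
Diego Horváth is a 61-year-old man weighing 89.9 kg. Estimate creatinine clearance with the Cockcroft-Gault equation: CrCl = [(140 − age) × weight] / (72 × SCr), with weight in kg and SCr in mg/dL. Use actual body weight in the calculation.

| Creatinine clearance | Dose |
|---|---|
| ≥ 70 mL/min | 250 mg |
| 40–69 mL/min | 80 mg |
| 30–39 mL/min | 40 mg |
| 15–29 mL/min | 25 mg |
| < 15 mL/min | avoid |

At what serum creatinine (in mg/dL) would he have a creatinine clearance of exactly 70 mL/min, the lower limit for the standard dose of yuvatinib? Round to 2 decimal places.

Standard dose requires CrCl ≥ 70 mL/min.
Set (140 − 61) × 89.9 / (72 × SCr) = 70
SCr = (140 − 61) × 89.9 / (72 × 70) = 1.409 mg/dL

1.41 mg/dL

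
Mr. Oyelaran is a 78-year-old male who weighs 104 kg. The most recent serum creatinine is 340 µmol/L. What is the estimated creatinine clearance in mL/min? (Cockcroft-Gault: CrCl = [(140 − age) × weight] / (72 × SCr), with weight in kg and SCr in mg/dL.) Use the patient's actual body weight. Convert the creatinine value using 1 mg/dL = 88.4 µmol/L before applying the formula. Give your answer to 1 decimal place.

23.3 mL/min

SCr = 340 / 88.4 = 3.846 mg/dL
CrCl = (140 − 78) × 104 / (72 × 3.846) = 6448.0 / 276.91 ≈ 23.3 mL/min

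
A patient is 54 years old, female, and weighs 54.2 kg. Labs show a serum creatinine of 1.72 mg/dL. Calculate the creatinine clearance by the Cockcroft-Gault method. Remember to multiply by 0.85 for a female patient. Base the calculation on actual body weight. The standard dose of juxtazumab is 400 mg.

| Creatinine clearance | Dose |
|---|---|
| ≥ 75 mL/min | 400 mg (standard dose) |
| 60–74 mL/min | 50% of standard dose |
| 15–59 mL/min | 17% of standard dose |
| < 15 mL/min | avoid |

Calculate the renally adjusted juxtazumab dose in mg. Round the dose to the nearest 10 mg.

CrCl = (140 − 54) × 54.2 / (72 × 1.72) × 0.85 = 4661.2 / 123.84 × 0.85 ≈ 32.0 mL/min
CrCl ≈ 32 mL/min → bracket 15–59 mL/min.
17% of 400 mg = 68 mg → 70 mg

70 mg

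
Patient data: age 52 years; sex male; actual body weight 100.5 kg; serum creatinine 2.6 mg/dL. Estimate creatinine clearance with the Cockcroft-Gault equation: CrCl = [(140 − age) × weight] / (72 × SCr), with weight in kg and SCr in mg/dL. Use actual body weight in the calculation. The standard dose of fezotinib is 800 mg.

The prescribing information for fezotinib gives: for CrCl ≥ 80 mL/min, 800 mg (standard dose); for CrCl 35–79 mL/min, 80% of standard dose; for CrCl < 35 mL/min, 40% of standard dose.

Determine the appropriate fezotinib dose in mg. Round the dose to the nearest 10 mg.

CrCl = (140 − 52) × 100.5 / (72 × 2.6) = 8844.0 / 187.20 ≈ 47.2 mL/min
CrCl ≈ 47 mL/min → bracket 35–79 mL/min.
80% of 800 mg = 640 mg

640 mg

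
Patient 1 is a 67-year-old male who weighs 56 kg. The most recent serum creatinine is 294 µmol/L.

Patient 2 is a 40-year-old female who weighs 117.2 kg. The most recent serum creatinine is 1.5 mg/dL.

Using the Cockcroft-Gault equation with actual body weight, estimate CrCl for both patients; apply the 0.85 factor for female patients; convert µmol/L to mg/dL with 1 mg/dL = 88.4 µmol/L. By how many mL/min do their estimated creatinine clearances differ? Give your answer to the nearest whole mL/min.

Patient 1: SCr = 294 / 88.4 = 3.326 mg/dL
Patient 1: CrCl = (140 − 67) × 56 / (72 × 3.326) = 4088.0 / 239.47 ≈ 17.1 mL/min
Patient 2: CrCl = (140 − 40) × 117.2 / (72 × 1.5) × 0.85 = 11720.0 / 108.00 × 0.85 ≈ 92.2 mL/min
|17.1 − 92.2| = 75.1 mL/min

75 mL/min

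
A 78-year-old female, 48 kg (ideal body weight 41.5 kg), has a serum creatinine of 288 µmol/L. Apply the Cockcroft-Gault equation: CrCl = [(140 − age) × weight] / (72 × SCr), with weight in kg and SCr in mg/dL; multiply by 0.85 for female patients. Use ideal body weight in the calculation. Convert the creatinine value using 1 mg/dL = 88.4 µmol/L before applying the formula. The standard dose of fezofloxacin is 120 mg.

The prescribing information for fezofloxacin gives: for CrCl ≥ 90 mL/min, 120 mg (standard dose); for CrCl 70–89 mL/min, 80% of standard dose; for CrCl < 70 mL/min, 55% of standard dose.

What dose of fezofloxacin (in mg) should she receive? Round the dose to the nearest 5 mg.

65 mg

SCr = 288 / 88.4 = 3.258 mg/dL
CrCl = (140 − 78) × 41.5 / (72 × 3.258) × 0.85 = 2573.0 / 234.58 × 0.85 ≈ 9.3 mL/min
CrCl ≈ 9 mL/min → bracket < 70 mL/min.
55% of 120 mg = 66 mg → 65 mg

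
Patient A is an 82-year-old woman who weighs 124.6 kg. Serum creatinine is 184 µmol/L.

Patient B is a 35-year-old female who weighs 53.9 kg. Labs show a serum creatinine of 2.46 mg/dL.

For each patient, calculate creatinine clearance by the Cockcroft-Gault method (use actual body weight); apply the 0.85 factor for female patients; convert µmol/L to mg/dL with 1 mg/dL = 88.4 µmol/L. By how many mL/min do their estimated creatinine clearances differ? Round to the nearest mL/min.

14 mL/min

Patient A: SCr = 184 / 88.4 = 2.081 mg/dL
Patient A: CrCl = (140 − 82) × 124.6 / (72 × 2.081) × 0.85 = 7226.8 / 149.83 × 0.85 ≈ 41.0 mL/min
Patient B: CrCl = (140 − 35) × 53.9 / (72 × 2.46) × 0.85 = 5659.5 / 177.12 × 0.85 ≈ 27.2 mL/min
|41.0 − 27.2| = 13.8 mL/min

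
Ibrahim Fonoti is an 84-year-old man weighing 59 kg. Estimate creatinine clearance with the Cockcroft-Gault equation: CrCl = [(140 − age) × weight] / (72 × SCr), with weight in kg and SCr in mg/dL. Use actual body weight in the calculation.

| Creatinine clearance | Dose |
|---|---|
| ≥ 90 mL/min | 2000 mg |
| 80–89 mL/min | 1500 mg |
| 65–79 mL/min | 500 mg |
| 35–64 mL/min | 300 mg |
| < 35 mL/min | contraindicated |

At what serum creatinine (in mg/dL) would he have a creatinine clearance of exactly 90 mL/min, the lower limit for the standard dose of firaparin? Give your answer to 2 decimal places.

Standard dose requires CrCl ≥ 90 mL/min.
Set (140 − 84) × 59 / (72 × SCr) = 90
SCr = (140 − 84) × 59 / (72 × 90) = 0.510 mg/dL

0.51 mg/dL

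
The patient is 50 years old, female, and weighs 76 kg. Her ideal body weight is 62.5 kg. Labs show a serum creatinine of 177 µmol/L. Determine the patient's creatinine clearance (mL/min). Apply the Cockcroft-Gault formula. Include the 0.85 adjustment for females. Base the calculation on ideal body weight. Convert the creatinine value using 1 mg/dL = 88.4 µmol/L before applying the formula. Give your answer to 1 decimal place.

SCr = 177 / 88.4 = 2.002 mg/dL
CrCl = (140 − 50) × 62.5 / (72 × 2.002) × 0.85 = 5625.0 / 144.14 × 0.85 ≈ 33.2 mL/min

33.2 mL/min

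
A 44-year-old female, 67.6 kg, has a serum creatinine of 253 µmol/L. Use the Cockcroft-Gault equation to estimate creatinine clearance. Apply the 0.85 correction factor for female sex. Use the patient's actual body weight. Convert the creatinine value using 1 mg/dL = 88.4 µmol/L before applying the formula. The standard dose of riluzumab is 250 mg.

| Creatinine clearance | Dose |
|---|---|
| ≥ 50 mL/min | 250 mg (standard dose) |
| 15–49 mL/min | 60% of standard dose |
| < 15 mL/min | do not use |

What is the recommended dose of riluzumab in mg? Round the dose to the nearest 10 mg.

SCr = 253 / 88.4 = 2.862 mg/dL
CrCl = (140 − 44) × 67.6 / (72 × 2.862) × 0.85 = 6489.6 / 206.06 × 0.85 ≈ 26.8 mL/min
CrCl ≈ 27 mL/min → bracket 15–49 mL/min.
60% of 250 mg = 150 mg

150 mg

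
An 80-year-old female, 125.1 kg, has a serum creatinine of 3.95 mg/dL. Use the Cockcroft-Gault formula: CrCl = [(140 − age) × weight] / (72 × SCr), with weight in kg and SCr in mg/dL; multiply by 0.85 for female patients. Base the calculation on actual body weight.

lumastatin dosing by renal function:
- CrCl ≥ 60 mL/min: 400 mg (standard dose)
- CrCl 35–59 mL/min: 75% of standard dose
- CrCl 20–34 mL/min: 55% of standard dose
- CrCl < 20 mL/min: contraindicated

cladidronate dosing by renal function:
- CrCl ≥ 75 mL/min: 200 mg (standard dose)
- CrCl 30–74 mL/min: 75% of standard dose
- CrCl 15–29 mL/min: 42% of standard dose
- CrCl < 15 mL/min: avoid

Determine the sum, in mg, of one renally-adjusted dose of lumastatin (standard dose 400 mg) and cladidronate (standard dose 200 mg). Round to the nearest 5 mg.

CrCl = (140 − 80) × 125.1 / (72 × 3.95) × 0.85 = 7506.0 / 284.40 × 0.85 ≈ 22.4 mL/min
CrCl ≈ 22 mL/min.
lumastatin: 20–34 mL/min → 55% of 400 mg = 220 mg.
cladidronate: 15–29 mL/min → 42% of 200 mg = 84 mg.
Total = 220 + 84 = 304 mg.

305 mg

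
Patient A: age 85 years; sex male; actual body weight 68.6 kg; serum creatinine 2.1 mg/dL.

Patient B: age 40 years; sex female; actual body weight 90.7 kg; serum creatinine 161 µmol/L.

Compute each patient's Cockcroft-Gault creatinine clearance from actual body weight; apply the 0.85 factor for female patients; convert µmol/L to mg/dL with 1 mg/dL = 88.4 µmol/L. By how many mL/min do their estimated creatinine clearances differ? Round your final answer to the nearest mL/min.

Patient A: CrCl = (140 − 85) × 68.6 / (72 × 2.1) = 3773.0 / 151.20 ≈ 25.0 mL/min
Patient B: SCr = 161 / 88.4 = 1.821 mg/dL
Patient B: CrCl = (140 − 40) × 90.7 / (72 × 1.821) × 0.85 = 9070.0 / 131.11 × 0.85 ≈ 58.8 mL/min
|25.0 − 58.8| = 33.8 mL/min

34 mL/min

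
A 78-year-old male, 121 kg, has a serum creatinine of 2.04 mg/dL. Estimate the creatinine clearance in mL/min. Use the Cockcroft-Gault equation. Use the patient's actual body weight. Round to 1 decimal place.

51.1 mL/min

CrCl = (140 − 78) × 121 / (72 × 2.04) = 7502.0 / 146.88 ≈ 51.1 mL/min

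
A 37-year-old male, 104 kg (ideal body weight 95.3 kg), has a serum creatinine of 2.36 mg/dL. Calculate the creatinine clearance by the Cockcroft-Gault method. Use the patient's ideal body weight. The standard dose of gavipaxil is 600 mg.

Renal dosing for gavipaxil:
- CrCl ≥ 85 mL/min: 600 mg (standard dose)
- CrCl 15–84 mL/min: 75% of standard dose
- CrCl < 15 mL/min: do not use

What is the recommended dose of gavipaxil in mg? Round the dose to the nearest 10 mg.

450 mg

CrCl = (140 − 37) × 95.3 / (72 × 2.36) = 9815.9 / 169.92 ≈ 57.8 mL/min
CrCl ≈ 58 mL/min → bracket 15–84 mL/min.
75% of 600 mg = 450 mg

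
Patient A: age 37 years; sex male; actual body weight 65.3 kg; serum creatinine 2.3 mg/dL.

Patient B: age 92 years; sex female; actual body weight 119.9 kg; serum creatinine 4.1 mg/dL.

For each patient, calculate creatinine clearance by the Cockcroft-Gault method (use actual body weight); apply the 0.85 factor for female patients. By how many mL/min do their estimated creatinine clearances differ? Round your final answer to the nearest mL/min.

24 mL/min

Patient A: CrCl = (140 − 37) × 65.3 / (72 × 2.3) = 6725.9 / 165.60 ≈ 40.6 mL/min
Patient B: CrCl = (140 − 92) × 119.9 / (72 × 4.1) × 0.85 = 5755.2 / 295.20 × 0.85 ≈ 16.6 mL/min
|40.6 − 16.6| = 24.0 mL/min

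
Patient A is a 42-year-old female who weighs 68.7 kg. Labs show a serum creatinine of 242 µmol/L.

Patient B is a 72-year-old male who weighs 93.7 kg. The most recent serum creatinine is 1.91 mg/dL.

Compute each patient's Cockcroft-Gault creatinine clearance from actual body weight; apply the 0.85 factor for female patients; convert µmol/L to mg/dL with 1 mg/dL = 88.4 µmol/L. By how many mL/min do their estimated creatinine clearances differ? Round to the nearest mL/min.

Patient A: SCr = 242 / 88.4 = 2.738 mg/dL
Patient A: CrCl = (140 − 42) × 68.7 / (72 × 2.738) × 0.85 = 6732.6 / 197.14 × 0.85 ≈ 29.0 mL/min
Patient B: CrCl = (140 − 72) × 93.7 / (72 × 1.91) = 6371.6 / 137.52 ≈ 46.3 mL/min
|29.0 − 46.3| = 17.3 mL/min

17 mL/min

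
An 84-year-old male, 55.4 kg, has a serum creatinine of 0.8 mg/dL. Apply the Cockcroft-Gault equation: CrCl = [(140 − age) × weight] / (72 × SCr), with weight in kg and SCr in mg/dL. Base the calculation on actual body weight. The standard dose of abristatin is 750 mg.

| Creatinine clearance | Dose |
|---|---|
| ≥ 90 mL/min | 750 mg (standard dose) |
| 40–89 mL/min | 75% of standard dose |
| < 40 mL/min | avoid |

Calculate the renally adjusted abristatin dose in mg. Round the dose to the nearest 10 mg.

CrCl = (140 − 84) × 55.4 / (72 × 0.8) = 3102.4 / 57.60 ≈ 53.9 mL/min
CrCl ≈ 54 mL/min → bracket 40–89 mL/min.
75% of 750 mg = 562.5 mg → 560 mg

560 mg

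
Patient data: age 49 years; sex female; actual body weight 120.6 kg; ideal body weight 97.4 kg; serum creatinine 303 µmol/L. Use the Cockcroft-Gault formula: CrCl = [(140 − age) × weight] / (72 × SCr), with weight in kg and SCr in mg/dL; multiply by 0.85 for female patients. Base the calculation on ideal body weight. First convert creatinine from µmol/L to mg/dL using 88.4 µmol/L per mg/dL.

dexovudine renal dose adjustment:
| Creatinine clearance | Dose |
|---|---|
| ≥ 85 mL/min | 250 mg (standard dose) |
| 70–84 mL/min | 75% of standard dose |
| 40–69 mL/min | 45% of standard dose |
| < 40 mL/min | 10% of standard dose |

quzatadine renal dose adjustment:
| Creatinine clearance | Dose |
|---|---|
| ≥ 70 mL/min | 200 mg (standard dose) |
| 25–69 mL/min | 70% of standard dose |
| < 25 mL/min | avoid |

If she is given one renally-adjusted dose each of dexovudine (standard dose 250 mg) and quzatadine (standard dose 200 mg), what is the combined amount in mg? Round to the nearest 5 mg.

SCr = 303 / 88.4 = 3.428 mg/dL
CrCl = (140 − 49) × 97.4 / (72 × 3.428) × 0.85 = 8863.4 / 246.82 × 0.85 ≈ 30.5 mL/min
CrCl ≈ 31 mL/min.
dexovudine: < 40 mL/min → 10% of 250 mg = 25 mg.
quzatadine: 25–69 mL/min → 70% of 200 mg = 140 mg.
Total = 25 + 140 = 165 mg.

165 mg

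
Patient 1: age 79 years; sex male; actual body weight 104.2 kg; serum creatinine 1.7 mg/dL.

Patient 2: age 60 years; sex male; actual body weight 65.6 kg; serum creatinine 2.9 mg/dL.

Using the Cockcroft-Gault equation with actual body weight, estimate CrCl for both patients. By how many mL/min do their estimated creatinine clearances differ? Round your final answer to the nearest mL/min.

27 mL/min

Patient 1: CrCl = (140 − 79) × 104.2 / (72 × 1.7) = 6356.2 / 122.40 ≈ 51.9 mL/min
Patient 2: CrCl = (140 − 60) × 65.6 / (72 × 2.9) = 5248.0 / 208.80 ≈ 25.1 mL/min
|51.9 − 25.1| = 26.8 mL/min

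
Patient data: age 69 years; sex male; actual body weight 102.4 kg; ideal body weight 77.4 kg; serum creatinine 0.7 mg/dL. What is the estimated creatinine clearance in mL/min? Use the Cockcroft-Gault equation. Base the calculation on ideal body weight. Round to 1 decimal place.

CrCl = (140 − 69) × 77.4 / (72 × 0.7) = 5495.4 / 50.40 ≈ 109.0 mL/min

109.0 mL/min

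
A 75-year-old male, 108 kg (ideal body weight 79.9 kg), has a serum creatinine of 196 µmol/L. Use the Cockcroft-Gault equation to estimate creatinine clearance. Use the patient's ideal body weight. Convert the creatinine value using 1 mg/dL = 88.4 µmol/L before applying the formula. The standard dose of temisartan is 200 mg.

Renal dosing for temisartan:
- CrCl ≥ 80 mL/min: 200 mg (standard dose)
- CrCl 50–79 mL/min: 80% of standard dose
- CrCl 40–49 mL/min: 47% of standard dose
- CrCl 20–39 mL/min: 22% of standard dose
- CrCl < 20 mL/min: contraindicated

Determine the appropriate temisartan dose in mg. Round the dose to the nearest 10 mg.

SCr = 196 / 88.4 = 2.217 mg/dL
CrCl = (140 − 75) × 79.9 / (72 × 2.217) = 5193.5 / 159.62 ≈ 32.5 mL/min
CrCl ≈ 33 mL/min → bracket 20–39 mL/min.
22% of 200 mg = 44 mg → 40 mg

40 mg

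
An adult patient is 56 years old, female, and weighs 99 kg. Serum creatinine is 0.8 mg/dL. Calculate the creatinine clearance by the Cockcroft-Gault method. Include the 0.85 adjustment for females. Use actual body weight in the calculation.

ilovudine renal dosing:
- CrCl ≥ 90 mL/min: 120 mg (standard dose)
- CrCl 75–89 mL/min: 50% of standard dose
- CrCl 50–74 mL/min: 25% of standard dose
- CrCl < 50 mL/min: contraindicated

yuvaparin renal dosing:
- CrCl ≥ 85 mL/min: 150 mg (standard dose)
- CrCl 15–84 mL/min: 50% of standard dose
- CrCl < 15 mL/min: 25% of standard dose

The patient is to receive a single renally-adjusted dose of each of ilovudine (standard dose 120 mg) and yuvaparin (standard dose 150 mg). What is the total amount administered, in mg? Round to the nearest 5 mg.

CrCl = (140 − 56) × 99 / (72 × 0.8) × 0.85 = 8316.0 / 57.60 × 0.85 ≈ 122.7 mL/min
CrCl ≈ 123 mL/min.
ilovudine: ≥ 90 mL/min → 100% of 120 mg = 120 mg.
yuvaparin: ≥ 85 mL/min → 100% of 150 mg = 150 mg.
Total = 120 + 150 = 270 mg.

270 mg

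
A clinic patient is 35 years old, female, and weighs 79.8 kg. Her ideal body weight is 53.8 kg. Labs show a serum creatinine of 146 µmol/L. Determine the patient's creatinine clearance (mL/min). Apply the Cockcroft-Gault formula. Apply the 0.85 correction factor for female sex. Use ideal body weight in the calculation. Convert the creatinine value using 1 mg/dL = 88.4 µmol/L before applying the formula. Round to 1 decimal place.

SCr = 146 / 88.4 = 1.652 mg/dL
CrCl = (140 − 35) × 53.8 / (72 × 1.652) × 0.85 = 5649.0 / 118.94 × 0.85 ≈ 40.4 mL/min

40.4 mL/min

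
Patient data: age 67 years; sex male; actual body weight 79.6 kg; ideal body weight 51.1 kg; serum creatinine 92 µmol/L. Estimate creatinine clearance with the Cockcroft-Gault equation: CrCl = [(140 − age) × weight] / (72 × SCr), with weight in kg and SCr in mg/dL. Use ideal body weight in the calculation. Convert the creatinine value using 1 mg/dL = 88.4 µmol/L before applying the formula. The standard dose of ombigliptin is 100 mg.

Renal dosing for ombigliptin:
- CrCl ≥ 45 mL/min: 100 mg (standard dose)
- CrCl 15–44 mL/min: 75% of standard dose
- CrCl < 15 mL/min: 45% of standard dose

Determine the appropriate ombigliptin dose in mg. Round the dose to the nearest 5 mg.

SCr = 92 / 88.4 = 1.041 mg/dL
CrCl = (140 − 67) × 51.1 / (72 × 1.041) = 3730.3 / 74.95 ≈ 49.8 mL/min
CrCl ≈ 50 mL/min → bracket ≥ 45 mL/min.
100% of 100 mg = 100 mg

100 mg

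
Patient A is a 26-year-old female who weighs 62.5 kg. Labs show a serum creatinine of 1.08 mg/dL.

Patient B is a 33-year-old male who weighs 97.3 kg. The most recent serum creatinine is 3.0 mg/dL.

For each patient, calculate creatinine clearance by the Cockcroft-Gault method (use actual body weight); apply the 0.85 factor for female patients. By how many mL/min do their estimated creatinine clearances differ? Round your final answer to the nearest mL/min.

Patient A: CrCl = (140 − 26) × 62.5 / (72 × 1.08) × 0.85 = 7125.0 / 77.76 × 0.85 ≈ 77.9 mL/min
Patient B: CrCl = (140 − 33) × 97.3 / (72 × 3) = 10411.1 / 216.00 ≈ 48.2 mL/min
|77.9 − 48.2| = 29.7 mL/min

30 mL/min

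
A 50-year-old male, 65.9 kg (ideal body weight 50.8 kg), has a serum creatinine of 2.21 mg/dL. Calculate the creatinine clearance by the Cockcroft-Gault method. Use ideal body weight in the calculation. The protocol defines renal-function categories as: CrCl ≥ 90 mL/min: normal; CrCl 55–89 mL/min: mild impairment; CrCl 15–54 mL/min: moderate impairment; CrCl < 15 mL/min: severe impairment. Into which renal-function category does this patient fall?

CrCl = (140 − 50) × 50.8 / (72 × 2.21) = 4572.0 / 159.12 ≈ 28.7 mL/min
29 mL/min falls in the 'moderate impairment' range.

moderate impairment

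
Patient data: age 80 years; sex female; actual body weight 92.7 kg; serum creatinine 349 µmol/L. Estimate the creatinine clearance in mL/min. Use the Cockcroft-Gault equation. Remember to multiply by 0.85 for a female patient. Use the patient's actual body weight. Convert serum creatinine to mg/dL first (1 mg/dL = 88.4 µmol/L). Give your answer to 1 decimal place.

SCr = 349 / 88.4 = 3.948 mg/dL
CrCl = (140 − 80) × 92.7 / (72 × 3.948) × 0.85 = 5562.0 / 284.26 × 0.85 ≈ 16.6 mL/min

16.6 mL/min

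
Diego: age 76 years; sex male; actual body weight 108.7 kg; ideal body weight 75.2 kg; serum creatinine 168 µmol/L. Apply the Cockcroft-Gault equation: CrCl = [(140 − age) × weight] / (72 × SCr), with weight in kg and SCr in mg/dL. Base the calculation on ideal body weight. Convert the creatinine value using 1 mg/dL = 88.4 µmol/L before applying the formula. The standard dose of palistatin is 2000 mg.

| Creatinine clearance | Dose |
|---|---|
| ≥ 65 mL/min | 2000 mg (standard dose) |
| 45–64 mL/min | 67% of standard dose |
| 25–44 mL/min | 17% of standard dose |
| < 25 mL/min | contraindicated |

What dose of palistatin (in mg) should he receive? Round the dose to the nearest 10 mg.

SCr = 168 / 88.4 = 1.9 mg/dL
CrCl = (140 − 76) × 75.2 / (72 × 1.9) = 4812.8 / 136.80 ≈ 35.2 mL/min
CrCl ≈ 35 mL/min → bracket 25–44 mL/min.
17% of 2000 mg = 340 mg

340 mg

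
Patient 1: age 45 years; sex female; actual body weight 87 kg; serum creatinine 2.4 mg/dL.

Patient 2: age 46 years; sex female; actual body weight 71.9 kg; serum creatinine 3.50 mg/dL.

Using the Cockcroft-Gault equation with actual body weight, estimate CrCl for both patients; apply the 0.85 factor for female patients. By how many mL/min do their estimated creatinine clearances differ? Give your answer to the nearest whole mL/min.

18 mL/min

Patient 1: CrCl = (140 − 45) × 87 / (72 × 2.4) × 0.85 = 8265.0 / 172.80 × 0.85 ≈ 40.7 mL/min
Patient 2: CrCl = (140 − 46) × 71.9 / (72 × 3.5) × 0.85 = 6758.6 / 252.00 × 0.85 ≈ 22.8 mL/min
|40.7 − 22.8| = 17.9 mL/min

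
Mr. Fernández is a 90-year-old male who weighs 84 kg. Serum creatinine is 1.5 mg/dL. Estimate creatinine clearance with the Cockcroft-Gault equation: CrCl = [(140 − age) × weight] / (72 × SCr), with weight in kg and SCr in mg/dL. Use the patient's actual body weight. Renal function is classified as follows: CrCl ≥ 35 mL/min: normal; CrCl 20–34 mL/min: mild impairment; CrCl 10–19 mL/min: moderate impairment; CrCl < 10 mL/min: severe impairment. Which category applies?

normal

CrCl = (140 − 90) × 84 / (72 × 1.5) = 4200.0 / 108.00 ≈ 38.9 mL/min
39 mL/min falls in the 'normal' range.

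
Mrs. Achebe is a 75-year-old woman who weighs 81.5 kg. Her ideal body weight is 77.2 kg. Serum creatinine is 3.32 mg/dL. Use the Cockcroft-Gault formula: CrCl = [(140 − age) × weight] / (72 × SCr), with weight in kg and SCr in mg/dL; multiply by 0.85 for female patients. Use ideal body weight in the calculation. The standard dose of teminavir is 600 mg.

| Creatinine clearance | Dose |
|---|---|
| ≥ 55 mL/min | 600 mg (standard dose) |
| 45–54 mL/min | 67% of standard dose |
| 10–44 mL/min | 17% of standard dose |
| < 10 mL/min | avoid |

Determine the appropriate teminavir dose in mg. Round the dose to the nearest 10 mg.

100 mg

CrCl = (140 − 75) × 77.2 / (72 × 3.32) × 0.85 = 5018.0 / 239.04 × 0.85 ≈ 17.8 mL/min
CrCl ≈ 18 mL/min → bracket 10–44 mL/min.
17% of 600 mg = 102 mg → 100 mg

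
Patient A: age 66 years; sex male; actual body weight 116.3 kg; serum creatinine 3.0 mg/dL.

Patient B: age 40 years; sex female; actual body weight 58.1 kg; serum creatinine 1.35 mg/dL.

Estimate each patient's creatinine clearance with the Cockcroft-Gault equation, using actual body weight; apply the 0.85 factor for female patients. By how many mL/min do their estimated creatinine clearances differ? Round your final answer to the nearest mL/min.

Patient A: CrCl = (140 − 66) × 116.3 / (72 × 3) = 8606.2 / 216.00 ≈ 39.8 mL/min
Patient B: CrCl = (140 − 40) × 58.1 / (72 × 1.35) × 0.85 = 5810.0 / 97.20 × 0.85 ≈ 50.8 mL/min
|39.8 − 50.8| = 11.0 mL/min

11 mL/min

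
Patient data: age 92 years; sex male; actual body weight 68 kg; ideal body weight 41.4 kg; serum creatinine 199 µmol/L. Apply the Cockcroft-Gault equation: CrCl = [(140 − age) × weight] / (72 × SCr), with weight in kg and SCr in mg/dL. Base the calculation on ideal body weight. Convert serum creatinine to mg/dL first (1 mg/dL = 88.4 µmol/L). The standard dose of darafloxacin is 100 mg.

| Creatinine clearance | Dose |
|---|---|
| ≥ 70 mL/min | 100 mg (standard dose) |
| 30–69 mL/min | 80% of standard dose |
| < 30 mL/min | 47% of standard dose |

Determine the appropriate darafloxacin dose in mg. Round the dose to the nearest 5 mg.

SCr = 199 / 88.4 = 2.251 mg/dL
CrCl = (140 − 92) × 41.4 / (72 × 2.251) = 1987.2 / 162.07 ≈ 12.3 mL/min
CrCl ≈ 12 mL/min → bracket < 30 mL/min.
47% of 100 mg = 47 mg → 45 mg

45 mg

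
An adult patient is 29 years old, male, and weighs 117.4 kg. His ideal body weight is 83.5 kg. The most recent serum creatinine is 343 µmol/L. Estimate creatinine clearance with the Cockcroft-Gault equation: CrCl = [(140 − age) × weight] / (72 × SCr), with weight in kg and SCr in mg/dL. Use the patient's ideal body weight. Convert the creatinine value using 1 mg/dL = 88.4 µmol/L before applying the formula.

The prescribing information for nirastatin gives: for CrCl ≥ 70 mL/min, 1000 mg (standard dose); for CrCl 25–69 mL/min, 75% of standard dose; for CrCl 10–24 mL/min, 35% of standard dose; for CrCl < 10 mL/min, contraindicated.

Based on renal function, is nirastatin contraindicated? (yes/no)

SCr = 343 / 88.4 = 3.88 mg/dL
CrCl = (140 − 29) × 83.5 / (72 × 3.88) = 9268.5 / 279.36 ≈ 33.2 mL/min
CrCl ≈ 33 mL/min, which is ≥ 10 mL/min.

no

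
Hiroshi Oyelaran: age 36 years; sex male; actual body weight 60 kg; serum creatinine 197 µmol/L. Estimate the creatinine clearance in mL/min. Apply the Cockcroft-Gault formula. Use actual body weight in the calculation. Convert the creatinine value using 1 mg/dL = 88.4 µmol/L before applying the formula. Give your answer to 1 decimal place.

SCr = 197 / 88.4 = 2.229 mg/dL
CrCl = (140 − 36) × 60 / (72 × 2.229) = 6240.0 / 160.49 ≈ 38.9 mL/min

38.9 mL/min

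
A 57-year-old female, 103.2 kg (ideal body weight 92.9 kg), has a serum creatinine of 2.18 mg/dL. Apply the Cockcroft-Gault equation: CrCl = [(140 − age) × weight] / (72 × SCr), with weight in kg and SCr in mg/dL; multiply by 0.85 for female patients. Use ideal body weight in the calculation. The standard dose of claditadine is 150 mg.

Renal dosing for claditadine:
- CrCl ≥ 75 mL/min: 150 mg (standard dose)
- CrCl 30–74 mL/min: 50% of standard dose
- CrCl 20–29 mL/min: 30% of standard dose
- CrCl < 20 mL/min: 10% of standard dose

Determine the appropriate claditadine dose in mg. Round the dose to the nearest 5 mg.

75 mg

CrCl = (140 − 57) × 92.9 / (72 × 2.18) × 0.85 = 7710.7 / 156.96 × 0.85 ≈ 41.8 mL/min
CrCl ≈ 42 mL/min → bracket 30–74 mL/min.
50% of 150 mg = 75 mg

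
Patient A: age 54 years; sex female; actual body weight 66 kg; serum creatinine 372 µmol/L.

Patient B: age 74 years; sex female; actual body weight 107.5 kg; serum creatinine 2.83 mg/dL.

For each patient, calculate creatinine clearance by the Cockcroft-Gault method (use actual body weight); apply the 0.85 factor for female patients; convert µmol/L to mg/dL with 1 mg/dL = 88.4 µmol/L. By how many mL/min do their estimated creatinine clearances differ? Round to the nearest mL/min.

Patient A: SCr = 372 / 88.4 = 4.208 mg/dL
Patient A: CrCl = (140 − 54) × 66 / (72 × 4.208) × 0.85 = 5676.0 / 302.98 × 0.85 ≈ 15.9 mL/min
Patient B: CrCl = (140 − 74) × 107.5 / (72 × 2.83) × 0.85 = 7095.0 / 203.76 × 0.85 ≈ 29.6 mL/min
|15.9 − 29.6| = 13.7 mL/min

14 mL/min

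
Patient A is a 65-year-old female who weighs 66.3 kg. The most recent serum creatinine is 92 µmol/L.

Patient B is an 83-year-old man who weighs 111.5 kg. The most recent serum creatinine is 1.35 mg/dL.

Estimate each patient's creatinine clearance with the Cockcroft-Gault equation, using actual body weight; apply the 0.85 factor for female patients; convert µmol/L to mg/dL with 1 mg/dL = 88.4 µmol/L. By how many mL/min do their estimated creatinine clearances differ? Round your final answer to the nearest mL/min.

9 mL/min

Patient A: SCr = 92 / 88.4 = 1.041 mg/dL
Patient A: CrCl = (140 − 65) × 66.3 / (72 × 1.041) × 0.85 = 4972.5 / 74.95 × 0.85 ≈ 56.4 mL/min
Patient B: CrCl = (140 − 83) × 111.5 / (72 × 1.35) = 6355.5 / 97.20 ≈ 65.4 mL/min
|56.4 − 65.4| = 9.0 mL/min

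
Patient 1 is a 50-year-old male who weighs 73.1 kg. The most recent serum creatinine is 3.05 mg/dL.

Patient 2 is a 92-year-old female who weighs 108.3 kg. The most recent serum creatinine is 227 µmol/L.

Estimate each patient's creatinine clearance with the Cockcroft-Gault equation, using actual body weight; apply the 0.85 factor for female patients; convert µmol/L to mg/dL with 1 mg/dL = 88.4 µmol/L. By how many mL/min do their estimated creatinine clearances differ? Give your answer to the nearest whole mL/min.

6 mL/min

Patient 1: CrCl = (140 − 50) × 73.1 / (72 × 3.05) = 6579.0 / 219.60 ≈ 30.0 mL/min
Patient 2: SCr = 227 / 88.4 = 2.568 mg/dL
Patient 2: CrCl = (140 − 92) × 108.3 / (72 × 2.568) × 0.85 = 5198.4 / 184.90 × 0.85 ≈ 23.9 mL/min
|30.0 − 23.9| = 6.1 mL/min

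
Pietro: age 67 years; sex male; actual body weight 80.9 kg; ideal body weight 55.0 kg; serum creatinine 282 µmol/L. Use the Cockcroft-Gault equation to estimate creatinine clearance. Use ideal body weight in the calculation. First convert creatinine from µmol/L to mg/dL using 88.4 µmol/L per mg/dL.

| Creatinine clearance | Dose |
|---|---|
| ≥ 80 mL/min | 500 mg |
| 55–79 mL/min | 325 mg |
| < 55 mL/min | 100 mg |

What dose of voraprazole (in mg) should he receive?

SCr = 282 / 88.4 = 3.19 mg/dL
CrCl = (140 − 67) × 55 / (72 × 3.19) = 4015.0 / 229.68 ≈ 17.5 mL/min
CrCl ≈ 17 mL/min → bracket < 55 mL/min.
Dose for this bracket: 100 mg.

100 mg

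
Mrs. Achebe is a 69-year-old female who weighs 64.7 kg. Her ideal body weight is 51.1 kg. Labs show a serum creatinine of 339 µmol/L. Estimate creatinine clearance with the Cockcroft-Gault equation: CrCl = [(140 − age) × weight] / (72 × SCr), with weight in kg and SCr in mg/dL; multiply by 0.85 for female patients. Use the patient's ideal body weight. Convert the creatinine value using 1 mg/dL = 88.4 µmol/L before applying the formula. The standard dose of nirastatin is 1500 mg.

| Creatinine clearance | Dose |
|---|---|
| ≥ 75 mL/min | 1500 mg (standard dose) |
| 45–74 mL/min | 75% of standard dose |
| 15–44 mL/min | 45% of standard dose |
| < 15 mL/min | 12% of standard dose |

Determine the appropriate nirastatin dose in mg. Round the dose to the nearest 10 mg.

180 mg

SCr = 339 / 88.4 = 3.835 mg/dL
CrCl = (140 − 69) × 51.1 / (72 × 3.835) × 0.85 = 3628.1 / 276.12 × 0.85 ≈ 11.2 mL/min
CrCl ≈ 11 mL/min → bracket < 15 mL/min.
12% of 1500 mg = 180 mg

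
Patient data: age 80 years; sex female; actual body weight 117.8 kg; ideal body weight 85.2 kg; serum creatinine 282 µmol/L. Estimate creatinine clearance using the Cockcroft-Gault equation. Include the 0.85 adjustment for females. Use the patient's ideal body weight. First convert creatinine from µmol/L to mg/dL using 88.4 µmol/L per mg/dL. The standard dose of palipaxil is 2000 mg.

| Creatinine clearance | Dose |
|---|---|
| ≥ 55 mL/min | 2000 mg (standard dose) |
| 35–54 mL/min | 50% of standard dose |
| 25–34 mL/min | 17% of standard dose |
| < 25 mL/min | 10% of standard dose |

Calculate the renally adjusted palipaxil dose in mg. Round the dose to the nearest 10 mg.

SCr = 282 / 88.4 = 3.19 mg/dL
CrCl = (140 − 80) × 85.2 / (72 × 3.19) × 0.85 = 5112.0 / 229.68 × 0.85 ≈ 18.9 mL/min
CrCl ≈ 19 mL/min → bracket < 25 mL/min.
10% of 2000 mg = 200 mg

200 mg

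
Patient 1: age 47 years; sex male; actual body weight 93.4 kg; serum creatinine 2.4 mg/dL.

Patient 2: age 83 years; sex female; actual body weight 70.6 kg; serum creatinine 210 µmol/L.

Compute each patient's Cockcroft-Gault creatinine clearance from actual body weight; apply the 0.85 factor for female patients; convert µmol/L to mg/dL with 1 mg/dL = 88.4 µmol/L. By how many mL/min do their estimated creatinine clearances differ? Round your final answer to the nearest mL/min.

30 mL/min

Patient 1: CrCl = (140 − 47) × 93.4 / (72 × 2.4) = 8686.2 / 172.80 ≈ 50.3 mL/min
Patient 2: SCr = 210 / 88.4 = 2.376 mg/dL
Patient 2: CrCl = (140 − 83) × 70.6 / (72 × 2.376) × 0.85 = 4024.2 / 171.07 × 0.85 ≈ 20.0 mL/min
|50.3 − 20.0| = 30.3 mL/min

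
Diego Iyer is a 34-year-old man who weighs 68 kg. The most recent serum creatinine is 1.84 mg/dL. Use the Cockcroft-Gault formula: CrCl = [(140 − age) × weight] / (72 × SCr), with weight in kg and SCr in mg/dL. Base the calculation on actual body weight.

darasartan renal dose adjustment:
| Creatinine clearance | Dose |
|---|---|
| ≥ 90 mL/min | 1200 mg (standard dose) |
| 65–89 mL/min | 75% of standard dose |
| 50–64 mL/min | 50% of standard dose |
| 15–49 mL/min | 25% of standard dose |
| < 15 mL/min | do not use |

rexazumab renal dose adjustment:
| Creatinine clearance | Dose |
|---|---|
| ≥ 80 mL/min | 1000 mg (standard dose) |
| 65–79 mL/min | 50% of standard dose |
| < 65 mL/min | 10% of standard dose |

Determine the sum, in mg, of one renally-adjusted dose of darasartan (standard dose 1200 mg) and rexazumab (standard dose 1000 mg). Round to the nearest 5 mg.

CrCl = (140 − 34) × 68 / (72 × 1.84) = 7208.0 / 132.48 ≈ 54.4 mL/min
CrCl ≈ 54 mL/min.
darasartan: 50–64 mL/min → 50% of 1200 mg = 600 mg.
rexazumab: < 65 mL/min → 10% of 1000 mg = 100 mg.
Total = 600 + 100 = 700 mg.

700 mg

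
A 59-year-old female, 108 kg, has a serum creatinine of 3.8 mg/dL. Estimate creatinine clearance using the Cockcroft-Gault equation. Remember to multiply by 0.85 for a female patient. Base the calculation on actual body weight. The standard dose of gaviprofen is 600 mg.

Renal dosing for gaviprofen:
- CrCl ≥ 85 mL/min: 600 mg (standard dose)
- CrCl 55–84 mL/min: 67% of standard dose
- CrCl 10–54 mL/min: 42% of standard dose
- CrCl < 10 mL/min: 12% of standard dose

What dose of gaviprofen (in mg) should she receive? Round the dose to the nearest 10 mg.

CrCl = (140 − 59) × 108 / (72 × 3.8) × 0.85 = 8748.0 / 273.60 × 0.85 ≈ 27.2 mL/min
CrCl ≈ 27 mL/min → bracket 10–54 mL/min.
42% of 600 mg = 252 mg → 250 mg

250 mg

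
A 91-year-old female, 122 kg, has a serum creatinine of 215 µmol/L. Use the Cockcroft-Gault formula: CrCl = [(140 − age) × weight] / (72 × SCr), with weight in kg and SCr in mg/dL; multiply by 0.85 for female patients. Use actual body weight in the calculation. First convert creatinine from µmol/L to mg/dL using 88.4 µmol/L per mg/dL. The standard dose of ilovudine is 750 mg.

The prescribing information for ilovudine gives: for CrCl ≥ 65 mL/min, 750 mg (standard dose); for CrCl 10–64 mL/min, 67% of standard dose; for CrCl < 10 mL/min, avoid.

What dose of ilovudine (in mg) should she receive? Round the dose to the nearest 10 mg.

SCr = 215 / 88.4 = 2.432 mg/dL
CrCl = (140 − 91) × 122 / (72 × 2.432) × 0.85 = 5978.0 / 175.10 × 0.85 ≈ 29.0 mL/min
CrCl ≈ 29 mL/min → bracket 10–64 mL/min.
67% of 750 mg = 502.5 mg → 500 mg

500 mg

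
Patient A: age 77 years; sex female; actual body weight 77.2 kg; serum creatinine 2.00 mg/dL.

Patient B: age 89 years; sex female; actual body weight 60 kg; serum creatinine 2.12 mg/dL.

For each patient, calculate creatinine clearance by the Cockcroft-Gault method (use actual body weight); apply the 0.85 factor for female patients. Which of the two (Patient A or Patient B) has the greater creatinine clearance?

Patient A: CrCl = (140 − 77) × 77.2 / (72 × 2) × 0.85 = 4863.6 / 144.00 × 0.85 ≈ 28.7 mL/min
Patient B: CrCl = (140 − 89) × 60 / (72 × 2.12) × 0.85 = 3060.0 / 152.64 × 0.85 ≈ 17.0 mL/min
28.7 vs 17.0 mL/min → Patient A is higher.

Patient A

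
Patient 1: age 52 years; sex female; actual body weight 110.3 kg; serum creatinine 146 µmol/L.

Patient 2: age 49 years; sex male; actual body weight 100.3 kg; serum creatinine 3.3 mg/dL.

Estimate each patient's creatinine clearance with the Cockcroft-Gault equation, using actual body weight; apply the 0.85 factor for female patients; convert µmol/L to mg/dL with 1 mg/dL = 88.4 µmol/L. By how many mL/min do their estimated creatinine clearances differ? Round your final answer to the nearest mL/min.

Patient 1: SCr = 146 / 88.4 = 1.652 mg/dL
Patient 1: CrCl = (140 − 52) × 110.3 / (72 × 1.652) × 0.85 = 9706.4 / 118.94 × 0.85 ≈ 69.4 mL/min
Patient 2: CrCl = (140 − 49) × 100.3 / (72 × 3.3) = 9127.3 / 237.60 ≈ 38.4 mL/min
|69.4 − 38.4| = 31.0 mL/min

31 mL/min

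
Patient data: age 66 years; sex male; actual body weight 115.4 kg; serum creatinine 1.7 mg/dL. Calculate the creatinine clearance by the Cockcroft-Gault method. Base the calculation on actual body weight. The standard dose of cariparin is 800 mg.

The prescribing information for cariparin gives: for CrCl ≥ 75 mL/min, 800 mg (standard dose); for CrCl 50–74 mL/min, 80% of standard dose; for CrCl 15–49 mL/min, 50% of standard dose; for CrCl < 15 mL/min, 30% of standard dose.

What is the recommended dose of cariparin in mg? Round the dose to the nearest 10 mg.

640 mg

CrCl = (140 − 66) × 115.4 / (72 × 1.7) = 8539.6 / 122.40 ≈ 69.8 mL/min
CrCl ≈ 70 mL/min → bracket 50–74 mL/min.
80% of 800 mg = 640 mg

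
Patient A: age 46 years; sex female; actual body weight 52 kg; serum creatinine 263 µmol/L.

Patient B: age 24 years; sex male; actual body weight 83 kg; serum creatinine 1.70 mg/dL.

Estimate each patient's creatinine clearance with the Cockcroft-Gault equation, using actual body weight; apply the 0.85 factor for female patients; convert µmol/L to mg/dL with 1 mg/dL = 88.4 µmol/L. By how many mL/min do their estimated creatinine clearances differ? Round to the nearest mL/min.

59 mL/min

Patient A: SCr = 263 / 88.4 = 2.975 mg/dL
Patient A: CrCl = (140 − 46) × 52 / (72 × 2.975) × 0.85 = 4888.0 / 214.20 × 0.85 ≈ 19.4 mL/min
Patient B: CrCl = (140 − 24) × 83 / (72 × 1.7) = 9628.0 / 122.40 ≈ 78.7 mL/min
|19.4 − 78.7| = 59.3 mL/min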